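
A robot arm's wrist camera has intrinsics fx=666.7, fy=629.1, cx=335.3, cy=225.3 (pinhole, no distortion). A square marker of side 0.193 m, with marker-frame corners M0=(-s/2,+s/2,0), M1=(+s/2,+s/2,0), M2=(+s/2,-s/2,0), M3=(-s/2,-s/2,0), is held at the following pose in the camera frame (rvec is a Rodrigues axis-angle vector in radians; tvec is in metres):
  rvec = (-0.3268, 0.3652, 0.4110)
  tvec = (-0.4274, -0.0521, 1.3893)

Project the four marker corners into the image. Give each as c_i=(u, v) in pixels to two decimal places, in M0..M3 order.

Intrinsics K: fx=666.7, fy=629.1, cx=335.3, cy=225.3
Marker side s = 0.193 m; corners in marker frame (Z=0):
  M0 = (-0.0965, +0.0965, 0)
  M1 = (+0.0965, +0.0965, 0)
  M2 = (+0.0965, -0.0965, 0)
  M3 = (-0.0965, -0.0965, 0)
rvec = (-0.3268, 0.3652, 0.4110), |rvec| = θ = 0.63960 rad = 36.646°
Rodrigues: sinθ=0.59688, 1−cosθ=0.19767; R = I + sinθ·[k]× + (1−cosθ)·[k]×²:
    [+0.85394 -0.44121 +0.27591]
    [+0.32588 +0.86678 +0.37749]
    [-0.40570 -0.23244 +0.88395]
t = (-0.4274, -0.0521, 1.3893) m
M0: Pc = R·M0+t = (-0.55238, +0.00010, +1.40602); u = 666.7·(-0.55238)/1.40602 + 335.3 = 73.3740, v = 629.1·(+0.00010)/1.40602 + 225.3 = 225.3433
M1: Pc = R·M1+t = (-0.38757, +0.06299, +1.32772); u = 666.7·(-0.38757)/1.32772 + 335.3 = 140.6848, v = 629.1·(+0.06299)/1.32772 + 225.3 = 255.1465
M2: Pc = R·M2+t = (-0.30242, -0.10430, +1.37258); u = 666.7·(-0.30242)/1.37258 + 335.3 = 188.4072, v = 629.1·(-0.10430)/1.37258 + 225.3 = 177.4973
M3: Pc = R·M3+t = (-0.46723, -0.16719, +1.45088); u = 666.7·(-0.46723)/1.45088 + 335.3 = 120.6023, v = 629.1·(-0.16719)/1.45088 + 225.3 = 152.8062

c0=(73.37, 225.34) c1=(140.68, 255.15) c2=(188.41, 177.50) c3=(120.60, 152.81)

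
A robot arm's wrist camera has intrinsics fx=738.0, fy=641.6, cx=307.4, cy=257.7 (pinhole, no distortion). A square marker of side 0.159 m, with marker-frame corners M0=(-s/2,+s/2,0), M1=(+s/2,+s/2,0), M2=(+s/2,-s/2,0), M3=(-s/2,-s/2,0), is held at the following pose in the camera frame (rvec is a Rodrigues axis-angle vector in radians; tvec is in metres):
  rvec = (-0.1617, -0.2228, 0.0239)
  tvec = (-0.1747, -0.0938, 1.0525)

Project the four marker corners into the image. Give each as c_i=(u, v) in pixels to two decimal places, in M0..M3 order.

Intrinsics K: fx=738.0, fy=641.6, cx=307.4, cy=257.7
Marker side s = 0.159 m; corners in marker frame (Z=0):
  M0 = (-0.0795, +0.0795, 0)
  M1 = (+0.0795, +0.0795, 0)
  M2 = (+0.0795, -0.0795, 0)
  M3 = (-0.0795, -0.0795, 0)
rvec = (-0.1617, -0.2228, 0.0239), |rvec| = θ = 0.27633 rad = 15.833°
Rodrigues: sinθ=0.27283, 1−cosθ=0.03794; R = I + sinθ·[k]× + (1−cosθ)·[k]×²:
    [+0.97505 -0.00570 -0.22190]
    [+0.04150 +0.98673 +0.15700]
    [+0.21806 -0.16230 +0.96235]
t = (-0.1747, -0.0938, 1.0525) m
M0: Pc = R·M0+t = (-0.25267, -0.01865, +1.02226); u = 738.0·(-0.25267)/1.02226 + 307.4 = 124.9905, v = 641.6·(-0.01865)/1.02226 + 257.7 = 245.9921
M1: Pc = R·M1+t = (-0.09764, -0.01206, +1.05693); u = 738.0·(-0.09764)/1.05693 + 307.4 = 239.2258, v = 641.6·(-0.01206)/1.05693 + 257.7 = 250.3813
M2: Pc = R·M2+t = (-0.09673, -0.16895, +1.08274); u = 738.0·(-0.09673)/1.08274 + 307.4 = 241.4681, v = 641.6·(-0.16895)/1.08274 + 257.7 = 157.5875
M3: Pc = R·M3+t = (-0.25176, -0.17554, +1.04807); u = 738.0·(-0.25176)/1.04807 + 307.4 = 130.1197, v = 641.6·(-0.17554)/1.04807 + 257.7 = 150.2367

c0=(124.99, 245.99) c1=(239.23, 250.38) c2=(241.47, 157.59) c3=(130.12, 150.24)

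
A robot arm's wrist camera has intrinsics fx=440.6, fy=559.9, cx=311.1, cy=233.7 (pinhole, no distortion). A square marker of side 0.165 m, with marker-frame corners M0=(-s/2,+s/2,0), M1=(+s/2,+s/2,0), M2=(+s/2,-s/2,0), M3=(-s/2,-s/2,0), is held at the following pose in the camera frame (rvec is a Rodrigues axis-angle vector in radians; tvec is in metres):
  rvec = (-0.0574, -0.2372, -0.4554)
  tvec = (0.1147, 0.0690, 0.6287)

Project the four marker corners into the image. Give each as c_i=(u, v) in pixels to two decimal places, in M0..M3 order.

c0=(368.50, 397.75) c1=(462.68, 326.65) c2=(413.05, 198.85) c3=(315.70, 261.62)

Intrinsics K: fx=440.6, fy=559.9, cx=311.1, cy=233.7
Marker side s = 0.165 m; corners in marker frame (Z=0):
  M0 = (-0.0825, +0.0825, 0)
  M1 = (+0.0825, +0.0825, 0)
  M2 = (+0.0825, -0.0825, 0)
  M3 = (-0.0825, -0.0825, 0)
rvec = (-0.0574, -0.2372, -0.4554), |rvec| = θ = 0.51667 rad = 29.603°
Rodrigues: sinθ=0.49399, 1−cosθ=0.13053; R = I + sinθ·[k]× + (1−cosθ)·[k]×²:
    [+0.87108 +0.44206 -0.21400]
    [-0.42875 +0.89698 +0.10770]
    [+0.23957 -0.00206 +0.97088]
t = (0.1147, 0.0690, 0.6287) m
M0: Pc = R·M0+t = (+0.07931, +0.17837, +0.60877); u = 440.6·(+0.07931)/0.60877 + 311.1 = 368.4987, v = 559.9·(+0.17837)/0.60877 + 233.7 = 397.7548
M1: Pc = R·M1+t = (+0.22303, +0.10763, +0.64829); u = 440.6·(+0.22303)/0.64829 + 311.1 = 462.6808, v = 559.9·(+0.10763)/0.64829 + 233.7 = 326.6539
M2: Pc = R·M2+t = (+0.15009, -0.04037, +0.64863); u = 440.6·(+0.15009)/0.64863 + 311.1 = 413.0547, v = 559.9·(-0.04037)/0.64863 + 233.7 = 198.8503
M3: Pc = R·M3+t = (+0.00637, +0.03037, +0.60911); u = 440.6·(+0.00637)/0.60911 + 311.1 = 315.7045, v = 559.9·(+0.03037)/0.60911 + 233.7 = 261.6175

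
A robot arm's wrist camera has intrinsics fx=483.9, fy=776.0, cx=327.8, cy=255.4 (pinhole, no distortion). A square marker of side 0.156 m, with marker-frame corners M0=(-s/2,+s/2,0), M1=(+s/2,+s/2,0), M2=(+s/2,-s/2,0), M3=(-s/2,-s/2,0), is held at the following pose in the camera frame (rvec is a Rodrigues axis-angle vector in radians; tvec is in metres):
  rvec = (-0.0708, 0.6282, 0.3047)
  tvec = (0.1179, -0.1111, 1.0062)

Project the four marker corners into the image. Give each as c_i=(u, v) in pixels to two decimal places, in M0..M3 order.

Intrinsics K: fx=483.9, fy=776.0, cx=327.8, cy=255.4
Marker side s = 0.156 m; corners in marker frame (Z=0):
  M0 = (-0.0780, +0.0780, 0)
  M1 = (+0.0780, +0.0780, 0)
  M2 = (+0.0780, -0.0780, 0)
  M3 = (-0.0780, -0.0780, 0)
rvec = (-0.0708, 0.6282, 0.3047), |rvec| = θ = 0.70178 rad = 40.209°
Rodrigues: sinθ=0.64558, 1−cosθ=0.23630; R = I + sinθ·[k]× + (1−cosθ)·[k]×²:
    [+0.76610 -0.30164 +0.56754]
    [+0.25896 +0.95305 +0.15697]
    [-0.58824 +0.02671 +0.80824]
t = (0.1179, -0.1111, 1.0062) m
M0: Pc = R·M0+t = (+0.03462, -0.05696, +1.05417); u = 483.9·(+0.03462)/1.05417 + 327.8 = 343.6901, v = 776.0·(-0.05696)/1.05417 + 255.4 = 213.4695
M1: Pc = R·M1+t = (+0.15413, -0.01656, +0.96240); u = 483.9·(+0.15413)/0.96240 + 327.8 = 405.2964, v = 776.0·(-0.01656)/0.96240 + 255.4 = 242.0445
M2: Pc = R·M2+t = (+0.20118, -0.16524, +0.95823); u = 483.9·(+0.20118)/0.95823 + 327.8 = 429.3961, v = 776.0·(-0.16524)/0.95823 + 255.4 = 121.5856
M3: Pc = R·M3+t = (+0.08167, -0.20564, +1.05000); u = 483.9·(+0.08167)/1.05000 + 327.8 = 365.4391, v = 776.0·(-0.20564)/1.05000 + 255.4 = 103.4248

c0=(343.69, 213.47) c1=(405.30, 242.04) c2=(429.40, 121.59) c3=(365.44, 103.42)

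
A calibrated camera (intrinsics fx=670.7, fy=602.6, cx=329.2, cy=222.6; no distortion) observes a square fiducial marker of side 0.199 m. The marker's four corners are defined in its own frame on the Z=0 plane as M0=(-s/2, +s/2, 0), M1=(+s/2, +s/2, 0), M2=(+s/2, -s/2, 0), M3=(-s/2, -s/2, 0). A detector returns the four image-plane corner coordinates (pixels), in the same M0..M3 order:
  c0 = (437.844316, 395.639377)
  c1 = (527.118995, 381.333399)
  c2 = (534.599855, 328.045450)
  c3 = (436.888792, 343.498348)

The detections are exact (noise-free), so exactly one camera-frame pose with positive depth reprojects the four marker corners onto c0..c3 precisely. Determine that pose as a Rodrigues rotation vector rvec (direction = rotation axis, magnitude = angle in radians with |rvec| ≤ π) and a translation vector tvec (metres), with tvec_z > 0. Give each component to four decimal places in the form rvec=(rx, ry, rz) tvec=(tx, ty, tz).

Intrinsics K: fx=670.7, fy=602.6, cx=329.2, cy=222.6
Marker side s = 0.199 m; corners in marker frame (Z=0):
  M0 = (-0.0995, +0.0995, 0)
  M1 = (+0.0995, +0.0995, 0)
  M2 = (+0.0995, -0.0995, 0)
  M3 = (-0.0995, -0.0995, 0)
Detected image corners:
  c0 = (437.844316, 395.639377) px
  c1 = (527.118995, 381.333399) px
  c2 = (534.599855, 328.045450) px
  c3 = (436.888792, 343.498348) px
Planar DLT: solve 8×8 A·h = b for H (H[2,2]=1):
  H  [+477.97853 +203.40199 +484.12693]
  H  [-67.81671 +429.34618 +363.30610]
  H  [+0.01884 +0.45410 +1.00000]
B = K⁻¹H; ‖b₁‖=0.713734, ‖b₂‖=0.713734; λ = 2/(‖b₁‖+‖b₂‖) = 1.401081, sign → tz>0 ⇒ λ=+1.401081
r₁ = λ·B[:,0] = (+0.98553,-0.16743,+0.02640); r₂ = λ·B[:,1] = (+0.11262,+0.76323,+0.63623)
r₃ = r₁×r₂ = (-0.12668,-0.62406,+0.77104); SVD([r₁ r₂ r₃]) → R = UVᵀ:
  R  [+0.98553 +0.11262 -0.12668]
  R  [-0.16743 +0.76323 -0.62406]
  R  [+0.02640 +0.63624 +0.77104]
t = (+0.32364, +0.32715, +1.40108) m
tr R = 2.519805; θ = arccos((tr R − 1)/2) = 0.707633 rad = 40.544°
axis k = ((R−Rᵀ)₃₂, (R−Rᵀ)₁₃, (R−Rᵀ)₂₁) / (2 sinθ) = (+0.969399, -0.117747, -0.215412)
rvec = θ·k = (+0.685979, -0.083321, -0.152432)

rvec=(0.6860, -0.0833, -0.1524) tvec=(0.3236, 0.3272, 1.4011)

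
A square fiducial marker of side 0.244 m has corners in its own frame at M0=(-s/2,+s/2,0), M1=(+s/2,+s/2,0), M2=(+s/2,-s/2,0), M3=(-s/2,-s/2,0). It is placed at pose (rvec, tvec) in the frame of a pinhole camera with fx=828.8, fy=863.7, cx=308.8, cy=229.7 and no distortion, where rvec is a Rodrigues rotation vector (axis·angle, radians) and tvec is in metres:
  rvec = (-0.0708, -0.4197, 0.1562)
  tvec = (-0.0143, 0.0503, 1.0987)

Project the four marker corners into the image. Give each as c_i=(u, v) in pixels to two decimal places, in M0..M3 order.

Intrinsics K: fx=828.8, fy=863.7, cx=308.8, cy=229.7
Marker side s = 0.244 m; corners in marker frame (Z=0):
  M0 = (-0.1220, +0.1220, 0)
  M1 = (+0.1220, +0.1220, 0)
  M2 = (+0.1220, -0.1220, 0)
  M3 = (-0.1220, -0.1220, 0)
rvec = (-0.0708, -0.4197, 0.1562), |rvec| = θ = 0.45339 rad = 25.977°
Rodrigues: sinθ=0.43801, 1−cosθ=0.10103; R = I + sinθ·[k]× + (1−cosθ)·[k]×²:
    [+0.90143 -0.13630 -0.41090]
    [+0.16551 +0.98554 +0.03618]
    [+0.40003 -0.10062 +0.91096]
t = (-0.0143, 0.0503, 1.0987) m
M0: Pc = R·M0+t = (-0.14090, +0.15034, +1.03762); u = 828.8·(-0.14090)/1.03762 + 308.8 = 196.2534, v = 863.7·(+0.15034)/1.03762 + 229.7 = 354.8445
M1: Pc = R·M1+t = (+0.07905, +0.19073, +1.13523); u = 828.8·(+0.07905)/1.13523 + 308.8 = 366.5096, v = 863.7·(+0.19073)/1.13523 + 229.7 = 374.8092
M2: Pc = R·M2+t = (+0.11230, -0.04974, +1.15978); u = 828.8·(+0.11230)/1.15978 + 308.8 = 389.0540, v = 863.7·(-0.04974)/1.15978 + 229.7 = 192.6548
M3: Pc = R·M3+t = (-0.10765, -0.09013, +1.06217); u = 828.8·(-0.10765)/1.06217 + 308.8 = 224.8048, v = 863.7·(-0.09013)/1.06217 + 229.7 = 156.4125

c0=(196.25, 354.84) c1=(366.51, 374.81) c2=(389.05, 192.65) c3=(224.80, 156.41)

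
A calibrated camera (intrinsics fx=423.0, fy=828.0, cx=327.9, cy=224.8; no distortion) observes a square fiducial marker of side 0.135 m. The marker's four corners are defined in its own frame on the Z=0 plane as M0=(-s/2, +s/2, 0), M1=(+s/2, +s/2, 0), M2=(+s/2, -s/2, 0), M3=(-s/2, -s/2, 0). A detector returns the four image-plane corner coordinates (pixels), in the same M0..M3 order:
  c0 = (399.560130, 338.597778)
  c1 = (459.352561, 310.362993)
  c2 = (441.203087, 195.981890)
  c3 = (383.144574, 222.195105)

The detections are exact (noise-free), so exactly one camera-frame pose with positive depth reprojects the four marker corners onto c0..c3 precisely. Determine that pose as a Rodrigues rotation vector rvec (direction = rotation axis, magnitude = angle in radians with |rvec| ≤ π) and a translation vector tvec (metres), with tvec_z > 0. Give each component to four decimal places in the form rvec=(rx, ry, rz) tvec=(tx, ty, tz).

Intrinsics K: fx=423.0, fy=828.0, cx=327.9, cy=224.8
Marker side s = 0.135 m; corners in marker frame (Z=0):
  M0 = (-0.0675, +0.0675, 0)
  M1 = (+0.0675, +0.0675, 0)
  M2 = (+0.0675, -0.0675, 0)
  M3 = (-0.0675, -0.0675, 0)
Detected image corners:
  c0 = (399.560130, 338.597778) px
  c1 = (459.352561, 310.362993) px
  c2 = (441.203087, 195.981890) px
  c3 = (383.144574, 222.195105) px
Planar DLT: solve 8×8 A·h = b for H (H[2,2]=1):
  H  [+467.21719 +27.28236 +420.82114]
  H  [-181.98911 +790.83371 +265.78455]
  H  [+0.07328 -0.23946 +1.00000]
B = K⁻¹H; ‖b₁‖=1.077292, ‖b₂‖=1.077292; λ = 2/(‖b₁‖+‖b₂‖) = 0.928254, sign → tz>0 ⇒ λ=+0.928254
r₁ = λ·B[:,0] = (+0.97256,-0.22249,+0.06802); r₂ = λ·B[:,1] = (+0.23218,+0.94694,-0.22228)
r₃ = r₁×r₂ = (-0.01495,+0.23197,+0.97261); SVD([r₁ r₂ r₃]) → R = UVᵀ:
  R  [+0.97256 +0.23218 -0.01495]
  R  [-0.22249 +0.94694 +0.23197]
  R  [+0.06802 -0.22228 +0.97261]
t = (+0.20391, +0.04595, +0.92825) m
tr R = 2.892102; θ = arccos((tr R − 1)/2) = 0.329973 rad = 18.906°
axis k = ((R−Rᵀ)₃₂, (R−Rᵀ)₁₃, (R−Rᵀ)₂₁) / (2 sinθ) = (-0.700965, -0.128040, -0.701608)
rvec = θ·k = (-0.231300, -0.042250, -0.231512)

rvec=(-0.2313, -0.0422, -0.2315) tvec=(0.2039, 0.0459, 0.9283)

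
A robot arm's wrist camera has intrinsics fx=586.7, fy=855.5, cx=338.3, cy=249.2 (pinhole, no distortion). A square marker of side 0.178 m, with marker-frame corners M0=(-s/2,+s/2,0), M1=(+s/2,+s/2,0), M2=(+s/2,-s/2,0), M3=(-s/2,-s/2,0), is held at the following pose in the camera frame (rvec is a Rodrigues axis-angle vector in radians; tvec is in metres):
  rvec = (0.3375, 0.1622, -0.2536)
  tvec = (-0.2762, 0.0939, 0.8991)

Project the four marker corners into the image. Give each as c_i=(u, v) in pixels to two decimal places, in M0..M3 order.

Intrinsics K: fx=586.7, fy=855.5, cx=338.3, cy=249.2
Marker side s = 0.178 m; corners in marker frame (Z=0):
  M0 = (-0.0890, +0.0890, 0)
  M1 = (+0.0890, +0.0890, 0)
  M2 = (+0.0890, -0.0890, 0)
  M3 = (-0.0890, -0.0890, 0)
rvec = (0.3375, 0.1622, -0.2536), |rvec| = θ = 0.45225 rad = 25.912°
Rodrigues: sinθ=0.43699, 1−cosθ=0.10053; R = I + sinθ·[k]× + (1−cosθ)·[k]×²:
    [+0.95546 +0.27195 +0.11466]
    [-0.21814 +0.91240 -0.34633]
    [-0.19880 +0.30589 +0.93108]
t = (-0.2762, 0.0939, 0.8991) m
M0: Pc = R·M0+t = (-0.33703, +0.19452, +0.94402); u = 586.7·(-0.33703)/0.94402 + 338.3 = 128.8371, v = 855.5·(+0.19452)/0.94402 + 249.2 = 425.4783
M1: Pc = R·M1+t = (-0.16696, +0.15569, +0.90863); u = 586.7·(-0.16696)/0.90863 + 338.3 = 230.4941, v = 855.5·(+0.15569)/0.90863 + 249.2 = 395.7856
M2: Pc = R·M2+t = (-0.21537, -0.00672, +0.85418); u = 586.7·(-0.21537)/0.85418 + 338.3 = 190.3732, v = 855.5·(-0.00672)/0.85418 + 249.2 = 242.4721
M3: Pc = R·M3+t = (-0.38544, +0.03211, +0.88957); u = 586.7·(-0.38544)/0.88957 + 338.3 = 84.0900, v = 855.5·(+0.03211)/0.88957 + 249.2 = 280.0808

c0=(128.84, 425.48) c1=(230.49, 395.79) c2=(190.37, 242.47) c3=(84.09, 280.08)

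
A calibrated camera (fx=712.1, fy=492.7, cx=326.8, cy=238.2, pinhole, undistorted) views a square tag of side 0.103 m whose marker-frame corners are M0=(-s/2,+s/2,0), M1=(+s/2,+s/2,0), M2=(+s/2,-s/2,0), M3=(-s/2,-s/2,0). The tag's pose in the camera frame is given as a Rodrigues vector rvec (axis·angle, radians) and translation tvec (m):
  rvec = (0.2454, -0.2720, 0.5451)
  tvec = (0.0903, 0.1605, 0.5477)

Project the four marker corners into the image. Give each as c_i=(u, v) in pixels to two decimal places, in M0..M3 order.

Intrinsics K: fx=712.1, fy=492.7, cx=326.8, cy=238.2
Marker side s = 0.103 m; corners in marker frame (Z=0):
  M0 = (-0.0515, +0.0515, 0)
  M1 = (+0.0515, +0.0515, 0)
  M2 = (+0.0515, -0.0515, 0)
  M3 = (-0.0515, -0.0515, 0)
rvec = (0.2454, -0.2720, 0.5451), |rvec| = θ = 0.65676 rad = 37.630°
Rodrigues: sinθ=0.61056, 1−cosθ=0.20803; R = I + sinθ·[k]× + (1−cosθ)·[k]×²:
    [+0.82102 -0.53894 -0.18835]
    [+0.47456 +0.82765 -0.29964]
    [+0.31738 +0.15663 +0.93528]
t = (0.0903, 0.1605, 0.5477) m
M0: Pc = R·M0+t = (+0.02026, +0.17868, +0.53942); u = 712.1·(+0.02026)/0.53942 + 326.8 = 353.5485, v = 492.7·(+0.17868)/0.53942 + 238.2 = 401.4079
M1: Pc = R·M1+t = (+0.10483, +0.22756, +0.57211); u = 712.1·(+0.10483)/0.57211 + 326.8 = 457.2767, v = 492.7·(+0.22756)/0.57211 + 238.2 = 434.1771
M2: Pc = R·M2+t = (+0.16034, +0.14232, +0.55598); u = 712.1·(+0.16034)/0.55598 + 326.8 = 532.1614, v = 492.7·(+0.14232)/0.55598 + 238.2 = 364.3179
M3: Pc = R·M3+t = (+0.07577, +0.09344, +0.52329); u = 712.1·(+0.07577)/0.52329 + 326.8 = 429.9134, v = 492.7·(+0.09344)/0.52329 + 238.2 = 326.1744

c0=(353.55, 401.41) c1=(457.28, 434.18) c2=(532.16, 364.32) c3=(429.91, 326.17)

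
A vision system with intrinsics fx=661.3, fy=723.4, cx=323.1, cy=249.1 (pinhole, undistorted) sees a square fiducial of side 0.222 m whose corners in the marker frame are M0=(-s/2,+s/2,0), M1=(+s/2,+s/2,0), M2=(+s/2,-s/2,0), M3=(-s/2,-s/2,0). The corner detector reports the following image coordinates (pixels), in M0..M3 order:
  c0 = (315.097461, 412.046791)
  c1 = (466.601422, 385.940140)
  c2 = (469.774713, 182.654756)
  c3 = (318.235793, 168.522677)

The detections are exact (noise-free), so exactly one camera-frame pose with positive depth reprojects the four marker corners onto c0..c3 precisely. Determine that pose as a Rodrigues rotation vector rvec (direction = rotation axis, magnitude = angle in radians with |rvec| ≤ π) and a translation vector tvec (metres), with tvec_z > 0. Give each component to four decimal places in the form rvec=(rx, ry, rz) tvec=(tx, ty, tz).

rvec=(0.0170, -0.6283, 0.0097) tvec=(0.0834, 0.0382, 0.7241)

Intrinsics K: fx=661.3, fy=723.4, cx=323.1, cy=249.1
Marker side s = 0.222 m; corners in marker frame (Z=0):
  M0 = (-0.1110, +0.1110, 0)
  M1 = (+0.1110, +0.1110, 0)
  M2 = (+0.1110, -0.1110, 0)
  M3 = (-0.1110, -0.1110, 0)
Detected image corners:
  c0 = (315.097461, 412.046791) px
  c1 = (466.601422, 385.940140) px
  c2 = (469.774713, 182.654756) px
  c3 = (318.235793, 168.522677) px
Planar DLT: solve 8×8 A·h = b for H (H[2,2]=1):
  H  [+1001.10668 -7.17944 +399.25110]
  H  [+206.07649 +1003.31722 +287.24386]
  H  [+0.81181 +0.01795 +1.00000]
B = K⁻¹H; ‖b₁‖=1.381023, ‖b₂‖=1.381023; λ = 2/(‖b₁‖+‖b₂‖) = 0.724101, sign → tz>0 ⇒ λ=+0.724101
r₁ = λ·B[:,0] = (+0.80897,+0.00386,+0.58784); r₂ = λ·B[:,1] = (-0.01421,+0.99981,+0.01300)
r₃ = r₁×r₂ = (-0.58768,-0.01887,+0.80888); SVD([r₁ r₂ r₃]) → R = UVᵀ:
  R  [+0.80897 -0.01421 -0.58768]
  R  [+0.00386 +0.99981 -0.01887]
  R  [+0.58784 +0.01300 +0.80888]
t = (+0.08338, +0.03818, +0.72410) m
tr R = 2.617663; θ = arccos((tr R − 1)/2) = 0.628634 rad = 36.018°
axis k = ((R−Rᵀ)₃₂, (R−Rᵀ)₁₃, (R−Rᵀ)₂₁) / (2 sinθ) = (+0.027092, -0.999515, +0.015363)
rvec = θ·k = (+0.017031, -0.628329, +0.009658)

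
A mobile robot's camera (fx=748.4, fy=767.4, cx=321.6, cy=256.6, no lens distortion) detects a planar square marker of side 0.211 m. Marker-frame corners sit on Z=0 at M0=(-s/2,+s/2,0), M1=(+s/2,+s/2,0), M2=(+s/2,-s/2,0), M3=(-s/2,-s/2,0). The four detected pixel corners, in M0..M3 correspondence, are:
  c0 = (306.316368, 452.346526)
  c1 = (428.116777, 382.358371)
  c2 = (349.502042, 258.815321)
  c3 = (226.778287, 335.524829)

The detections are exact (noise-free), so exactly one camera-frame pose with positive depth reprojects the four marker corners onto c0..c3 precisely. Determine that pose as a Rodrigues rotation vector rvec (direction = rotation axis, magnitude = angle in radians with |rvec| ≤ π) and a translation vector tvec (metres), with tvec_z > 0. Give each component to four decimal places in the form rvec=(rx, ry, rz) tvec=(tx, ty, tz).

Intrinsics K: fx=748.4, fy=767.4, cx=321.6, cy=256.6
Marker side s = 0.211 m; corners in marker frame (Z=0):
  M0 = (-0.1055, +0.1055, 0)
  M1 = (+0.1055, +0.1055, 0)
  M2 = (+0.1055, -0.1055, 0)
  M3 = (-0.1055, -0.1055, 0)
Detected image corners:
  c0 = (306.316368, 452.346526) px
  c1 = (428.116777, 382.358371) px
  c2 = (349.502042, 258.815321) px
  c3 = (226.778287, 335.524829) px
Planar DLT: solve 8×8 A·h = b for H (H[2,2]=1):
  H  [+522.26753 +423.49478 +327.17351]
  H  [-409.67301 +622.37180 +358.87786]
  H  [-0.17438 +0.14858 +1.00000]
B = K⁻¹H; ‖b₁‖=0.923975, ‖b₂‖=0.923975; λ = 2/(‖b₁‖+‖b₂‖) = 1.082281, sign → tz>0 ⇒ λ=+1.082281
r₁ = λ·B[:,0] = (+0.83636,-0.51467,-0.18872); r₂ = λ·B[:,1] = (+0.54333,+0.82398,+0.16080)
r₃ = r₁×r₂ = (+0.07275,-0.23703,+0.96878); SVD([r₁ r₂ r₃]) → R = UVᵀ:
  R  [+0.83636 +0.54333 +0.07275]
  R  [-0.51467 +0.82398 -0.23703]
  R  [-0.18872 +0.16080 +0.96878]
t = (+0.00806, +0.14424, +1.08228) m
tr R = 2.629115; θ = arccos((tr R − 1)/2) = 0.618830 rad = 35.456°
axis k = ((R−Rᵀ)₃₂, (R−Rᵀ)₁₃, (R−Rᵀ)₂₁) / (2 sinθ) = (+0.342905, +0.225373, -0.911934)
rvec = θ·k = (+0.212200, +0.139468, -0.564332)

rvec=(0.2122, 0.1395, -0.5643) tvec=(0.0081, 0.1442, 1.0823)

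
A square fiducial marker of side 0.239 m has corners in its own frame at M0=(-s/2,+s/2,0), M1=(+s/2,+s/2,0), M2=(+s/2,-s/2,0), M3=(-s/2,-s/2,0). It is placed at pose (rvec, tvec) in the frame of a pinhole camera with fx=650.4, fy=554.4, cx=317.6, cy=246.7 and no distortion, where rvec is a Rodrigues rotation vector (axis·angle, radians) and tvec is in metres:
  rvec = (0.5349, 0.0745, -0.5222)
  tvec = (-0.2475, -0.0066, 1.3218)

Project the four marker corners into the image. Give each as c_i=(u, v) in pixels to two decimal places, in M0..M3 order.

c0=(182.03, 300.29) c1=(276.81, 257.61) c2=(211.38, 180.33) c3=(110.82, 229.58)

Intrinsics K: fx=650.4, fy=554.4, cx=317.6, cy=246.7
Marker side s = 0.239 m; corners in marker frame (Z=0):
  M0 = (-0.1195, +0.1195, 0)
  M1 = (+0.1195, +0.1195, 0)
  M2 = (+0.1195, -0.1195, 0)
  M3 = (-0.1195, -0.1195, 0)
rvec = (0.5349, 0.0745, -0.5222), |rvec| = θ = 0.75124 rad = 43.043°
Rodrigues: sinθ=0.68255, 1−cosθ=0.26916; R = I + sinθ·[k]× + (1−cosθ)·[k]×²:
    [+0.86730 +0.49345 -0.06553]
    [-0.45544 +0.73349 -0.50454]
    [-0.20090 +0.46743 +0.86090]
t = (-0.2475, -0.0066, 1.3218) m
M0: Pc = R·M0+t = (-0.29217, +0.13548, +1.40167); u = 650.4·(-0.29217)/1.40167 + 317.6 = 182.0255, v = 554.4·(+0.13548)/1.40167 + 246.7 = 300.2854
M1: Pc = R·M1+t = (-0.08489, +0.02663, +1.35365); u = 650.4·(-0.08489)/1.35365 + 317.6 = 276.8122, v = 554.4·(+0.02663)/1.35365 + 246.7 = 257.6051
M2: Pc = R·M2+t = (-0.20283, -0.14868, +1.24193); u = 650.4·(-0.20283)/1.24193 + 317.6 = 211.3804, v = 554.4·(-0.14868)/1.24193 + 246.7 = 180.3302
M3: Pc = R·M3+t = (-0.41011, -0.03983, +1.28995); u = 650.4·(-0.41011)/1.28995 + 317.6 = 110.8201, v = 554.4·(-0.03983)/1.28995 + 246.7 = 229.5832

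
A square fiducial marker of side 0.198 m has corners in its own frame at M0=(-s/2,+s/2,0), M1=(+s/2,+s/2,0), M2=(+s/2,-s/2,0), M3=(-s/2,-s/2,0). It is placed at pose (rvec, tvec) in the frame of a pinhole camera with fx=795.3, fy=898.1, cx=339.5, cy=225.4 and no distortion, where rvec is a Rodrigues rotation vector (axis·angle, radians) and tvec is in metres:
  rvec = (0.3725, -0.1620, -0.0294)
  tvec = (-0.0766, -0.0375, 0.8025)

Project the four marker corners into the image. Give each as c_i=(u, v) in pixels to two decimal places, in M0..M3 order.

c0=(171.09, 291.33) c1=(359.03, 276.85) c2=(361.07, 69.72) c3=(155.15, 77.29)

Intrinsics K: fx=795.3, fy=898.1, cx=339.5, cy=225.4
Marker side s = 0.198 m; corners in marker frame (Z=0):
  M0 = (-0.0990, +0.0990, 0)
  M1 = (+0.0990, +0.0990, 0)
  M2 = (+0.0990, -0.0990, 0)
  M3 = (-0.0990, -0.0990, 0)
rvec = (0.3725, -0.1620, -0.0294), |rvec| = θ = 0.40726 rad = 23.335°
Rodrigues: sinθ=0.39610, 1−cosθ=0.08179; R = I + sinθ·[k]× + (1−cosθ)·[k]×²:
    [+0.98663 -0.00116 -0.16296]
    [-0.05835 +0.93115 -0.35994]
    [+0.15216 +0.36464 +0.91863]
t = (-0.0766, -0.0375, 0.8025) m
M0: Pc = R·M0+t = (-0.17439, +0.06046, +0.82354); u = 795.3·(-0.17439)/0.82354 + 339.5 = 171.0873, v = 898.1·(+0.06046)/0.82354 + 225.4 = 291.3348
M1: Pc = R·M1+t = (+0.02096, +0.04891, +0.85366); u = 795.3·(+0.02096)/0.85366 + 339.5 = 359.0283, v = 898.1·(+0.04891)/0.85366 + 225.4 = 276.8528
M2: Pc = R·M2+t = (+0.02119, -0.13546, +0.78146); u = 795.3·(+0.02119)/0.78146 + 339.5 = 361.0670, v = 898.1·(-0.13546)/0.78146 + 225.4 = 69.7216
M3: Pc = R·M3+t = (-0.17416, -0.12391, +0.75134); u = 795.3·(-0.17416)/0.75134 + 339.5 = 155.1480, v = 898.1·(-0.12391)/0.75134 + 225.4 = 77.2896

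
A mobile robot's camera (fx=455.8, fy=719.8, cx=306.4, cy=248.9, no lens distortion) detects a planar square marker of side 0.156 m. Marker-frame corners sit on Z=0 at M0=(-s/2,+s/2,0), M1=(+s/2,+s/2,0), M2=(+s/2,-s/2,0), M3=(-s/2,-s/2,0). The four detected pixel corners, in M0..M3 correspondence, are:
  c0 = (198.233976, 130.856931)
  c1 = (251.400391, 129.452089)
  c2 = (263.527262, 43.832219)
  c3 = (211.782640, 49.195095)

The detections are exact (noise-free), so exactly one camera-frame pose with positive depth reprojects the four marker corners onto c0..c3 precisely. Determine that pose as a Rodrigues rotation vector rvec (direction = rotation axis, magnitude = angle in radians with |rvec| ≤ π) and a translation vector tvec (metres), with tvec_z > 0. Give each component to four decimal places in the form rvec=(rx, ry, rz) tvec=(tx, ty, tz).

Intrinsics K: fx=455.8, fy=719.8, cx=306.4, cy=248.9
Marker side s = 0.156 m; corners in marker frame (Z=0):
  M0 = (-0.0780, +0.0780, 0)
  M1 = (+0.0780, +0.0780, 0)
  M2 = (+0.0780, -0.0780, 0)
  M3 = (-0.0780, -0.0780, 0)
Detected image corners:
  c0 = (198.233976, 130.856931) px
  c1 = (251.400391, 129.452089) px
  c2 = (263.527262, 43.832219) px
  c3 = (211.782640, 49.195095) px
Planar DLT: solve 8×8 A·h = b for H (H[2,2]=1):
  H  [+263.67689 -140.32198 +230.72017]
  H  [-49.63003 +513.72429 +87.55843]
  H  [-0.31348 -0.25047 +1.00000]
B = K⁻¹H; ‖b₁‖=0.850113, ‖b₂‖=0.850113; λ = 2/(‖b₁‖+‖b₂‖) = 1.176314, sign → tz>0 ⇒ λ=+1.176314
r₁ = λ·B[:,0] = (+0.92837,+0.04640,-0.36875); r₂ = λ·B[:,1] = (-0.16408,+0.94142,-0.29463)
r₃ = r₁×r₂ = (+0.33348,+0.33403,+0.88160); SVD([r₁ r₂ r₃]) → R = UVᵀ:
  R  [+0.92837 -0.16408 +0.33348]
  R  [+0.04640 +0.94142 +0.33403]
  R  [-0.36875 -0.29463 +0.88160]
t = (-0.19531, -0.26367, +1.17631) m
tr R = 2.751390; θ = arccos((tr R − 1)/2) = 0.503923 rad = 28.873°
axis k = ((R−Rᵀ)₃₂, (R−Rᵀ)₁₃, (R−Rᵀ)₂₁) / (2 sinθ) = (-0.650967, +0.727143, +0.217954)
rvec = θ·k = (-0.328037, +0.366424, +0.109832)

rvec=(-0.3280, 0.3664, 0.1098) tvec=(-0.1953, -0.2637, 1.1763)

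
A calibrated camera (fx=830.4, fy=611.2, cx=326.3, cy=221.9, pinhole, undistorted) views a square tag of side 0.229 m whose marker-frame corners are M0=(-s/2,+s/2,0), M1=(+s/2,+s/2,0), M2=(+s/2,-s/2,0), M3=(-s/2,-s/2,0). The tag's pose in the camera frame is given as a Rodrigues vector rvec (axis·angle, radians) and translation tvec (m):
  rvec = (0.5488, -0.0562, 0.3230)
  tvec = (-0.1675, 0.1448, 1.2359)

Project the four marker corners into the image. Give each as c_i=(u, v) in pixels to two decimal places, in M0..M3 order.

Intrinsics K: fx=830.4, fy=611.2, cx=326.3, cy=221.9
Marker side s = 0.229 m; corners in marker frame (Z=0):
  M0 = (-0.1145, +0.1145, 0)
  M1 = (+0.1145, +0.1145, 0)
  M2 = (+0.1145, -0.1145, 0)
  M3 = (-0.1145, -0.1145, 0)
rvec = (0.5488, -0.0562, 0.3230), |rvec| = θ = 0.63927 rad = 36.628°
Rodrigues: sinθ=0.59661, 1−cosθ=0.19747; R = I + sinθ·[k]× + (1−cosθ)·[k]×²:
    [+0.94806 -0.31635 +0.03320]
    [+0.28654 +0.80406 -0.52095]
    [+0.13810 +0.50341 +0.85294]
t = (-0.1675, 0.1448, 1.2359) m
M0: Pc = R·M0+t = (-0.31227, +0.20406, +1.27773); u = 830.4·(-0.31227)/1.27773 + 326.3 = 123.3512, v = 611.2·(+0.20406)/1.27773 + 221.9 = 319.5098
M1: Pc = R·M1+t = (-0.09517, +0.26967, +1.30935); u = 830.4·(-0.09517)/1.30935 + 326.3 = 265.9433, v = 611.2·(+0.26967)/1.30935 + 221.9 = 347.7824
M2: Pc = R·M2+t = (-0.02273, +0.08554, +1.19407); u = 830.4·(-0.02273)/1.19407 + 326.3 = 310.4962, v = 611.2·(+0.08554)/1.19407 + 221.9 = 265.6870
M3: Pc = R·M3+t = (-0.23983, +0.01993, +1.16245); u = 830.4·(-0.23983)/1.16245 + 326.3 = 154.9754, v = 611.2·(+0.01993)/1.16245 + 221.9 = 232.3771

c0=(123.35, 319.51) c1=(265.94, 347.78) c2=(310.50, 265.69) c3=(154.98, 232.38)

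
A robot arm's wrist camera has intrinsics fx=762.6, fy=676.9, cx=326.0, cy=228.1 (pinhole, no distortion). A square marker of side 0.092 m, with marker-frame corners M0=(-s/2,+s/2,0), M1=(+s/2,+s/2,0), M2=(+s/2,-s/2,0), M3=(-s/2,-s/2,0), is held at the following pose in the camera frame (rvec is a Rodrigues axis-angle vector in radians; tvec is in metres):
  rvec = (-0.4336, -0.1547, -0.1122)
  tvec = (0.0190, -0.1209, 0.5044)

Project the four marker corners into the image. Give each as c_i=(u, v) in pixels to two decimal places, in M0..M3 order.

Intrinsics K: fx=762.6, fy=676.9, cx=326.0, cy=228.1
Marker side s = 0.092 m; corners in marker frame (Z=0):
  M0 = (-0.0460, +0.0460, 0)
  M1 = (+0.0460, +0.0460, 0)
  M2 = (+0.0460, -0.0460, 0)
  M3 = (-0.0460, -0.0460, 0)
rvec = (-0.4336, -0.1547, -0.1122), |rvec| = θ = 0.47385 rad = 27.149°
Rodrigues: sinθ=0.45631, 1−cosθ=0.11018; R = I + sinθ·[k]× + (1−cosθ)·[k]×²:
    [+0.98208 +0.14096 -0.12510]
    [-0.07513 +0.90156 +0.42607]
    [+0.17285 -0.40904 +0.89600]
t = (0.0190, -0.1209, 0.5044) m
M0: Pc = R·M0+t = (-0.01969, -0.07597, +0.47763); u = 762.6·(-0.01969)/0.47763 + 326.0 = 294.5605, v = 676.9·(-0.07597)/0.47763 + 228.1 = 120.4328
M1: Pc = R·M1+t = (+0.07066, -0.08288, +0.49354); u = 762.6·(+0.07066)/0.49354 + 326.0 = 435.1823, v = 676.9·(-0.08288)/0.49354 + 228.1 = 114.4217
M2: Pc = R·M2+t = (+0.05769, -0.16583, +0.53117); u = 762.6·(+0.05769)/0.53117 + 326.0 = 408.8278, v = 676.9·(-0.16583)/0.53117 + 228.1 = 16.7747
M3: Pc = R·M3+t = (-0.03266, -0.15892, +0.51526); u = 762.6·(-0.03266)/0.51526 + 326.0 = 277.6627, v = 676.9·(-0.15892)/0.51526 + 228.1 = 19.3332

c0=(294.56, 120.43) c1=(435.18, 114.42) c2=(408.83, 16.77) c3=(277.66, 19.33)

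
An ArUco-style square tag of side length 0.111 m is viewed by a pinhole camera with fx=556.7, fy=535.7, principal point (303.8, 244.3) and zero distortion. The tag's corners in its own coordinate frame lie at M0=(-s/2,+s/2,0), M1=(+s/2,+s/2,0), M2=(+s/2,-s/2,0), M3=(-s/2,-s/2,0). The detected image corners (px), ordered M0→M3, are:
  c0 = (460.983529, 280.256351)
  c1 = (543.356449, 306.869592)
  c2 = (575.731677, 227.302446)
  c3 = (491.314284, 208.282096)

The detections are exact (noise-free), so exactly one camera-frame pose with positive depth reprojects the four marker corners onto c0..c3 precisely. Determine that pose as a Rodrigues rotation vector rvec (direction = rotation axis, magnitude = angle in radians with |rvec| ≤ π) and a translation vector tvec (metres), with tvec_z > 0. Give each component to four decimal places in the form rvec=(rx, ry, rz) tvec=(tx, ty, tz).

rvec=(-0.2114, 0.6560, 0.3650) tvec=(0.2749, 0.0143, 0.7215)

Intrinsics K: fx=556.7, fy=535.7, cx=303.8, cy=244.3
Marker side s = 0.111 m; corners in marker frame (Z=0):
  M0 = (-0.0555, +0.0555, 0)
  M1 = (+0.0555, +0.0555, 0)
  M2 = (+0.0555, -0.0555, 0)
  M3 = (-0.0555, -0.0555, 0)
Detected image corners:
  c0 = (460.983529, 280.256351) px
  c1 = (543.356449, 306.869592) px
  c2 = (575.731677, 227.302446) px
  c3 = (491.314284, 208.282096) px
Planar DLT: solve 8×8 A·h = b for H (H[2,2]=1):
  H  [+300.46574 -337.16029 +515.92412]
  H  [-17.26762 +653.73877 +254.90240]
  H  [-0.87071 -0.10649 +1.00000]
B = K⁻¹H; ‖b₁‖=1.386094, ‖b₂‖=1.386094; λ = 2/(‖b₁‖+‖b₂‖) = 0.721452, sign → tz>0 ⇒ λ=+0.721452
r₁ = λ·B[:,0] = (+0.73219,+0.26322,-0.62818); r₂ = λ·B[:,1] = (-0.39501,+0.91546,-0.07683)
r₃ = r₁×r₂ = (+0.55485,+0.30439,+0.77427); SVD([r₁ r₂ r₃]) → R = UVᵀ:
  R  [+0.73219 -0.39501 +0.55485]
  R  [+0.26322 +0.91546 +0.30439]
  R  [-0.62818 -0.07683 +0.77427]
t = (+0.27490, +0.01428, +0.72145) m
tr R = 2.421917; θ = arccos((tr R − 1)/2) = 0.779936 rad = 44.687°
axis k = ((R−Rᵀ)₃₂, (R−Rᵀ)₁₃, (R−Rᵀ)₂₁) / (2 sinθ) = (-0.271048, +0.841133, +0.468004)
rvec = θ·k = (-0.211400, +0.656030, +0.365014)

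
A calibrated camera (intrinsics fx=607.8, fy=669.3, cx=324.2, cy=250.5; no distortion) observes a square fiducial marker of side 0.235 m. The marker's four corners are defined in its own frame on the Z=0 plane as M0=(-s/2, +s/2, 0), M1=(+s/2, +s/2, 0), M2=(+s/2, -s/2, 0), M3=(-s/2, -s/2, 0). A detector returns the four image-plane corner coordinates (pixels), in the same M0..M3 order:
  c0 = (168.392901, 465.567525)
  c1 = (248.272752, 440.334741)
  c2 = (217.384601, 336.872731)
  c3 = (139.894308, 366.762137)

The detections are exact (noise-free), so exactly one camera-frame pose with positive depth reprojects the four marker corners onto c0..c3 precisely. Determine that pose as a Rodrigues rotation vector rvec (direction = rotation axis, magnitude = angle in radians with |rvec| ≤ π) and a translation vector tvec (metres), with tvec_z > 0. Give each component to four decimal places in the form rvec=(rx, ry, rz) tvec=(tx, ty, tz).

Intrinsics K: fx=607.8, fy=669.3, cx=324.2, cy=250.5
Marker side s = 0.235 m; corners in marker frame (Z=0):
  M0 = (-0.1175, +0.1175, 0)
  M1 = (+0.1175, +0.1175, 0)
  M2 = (+0.1175, -0.1175, 0)
  M3 = (-0.1175, -0.1175, 0)
Detected image corners:
  c0 = (168.392901, 465.567525) px
  c1 = (248.272752, 440.334741) px
  c2 = (217.384601, 336.872731) px
  c3 = (139.894308, 366.762137) px
Planar DLT: solve 8×8 A·h = b for H (H[2,2]=1):
  H  [+294.24637 +116.52947 +192.42978]
  H  [-201.67745 +409.93931 +402.42579]
  H  [-0.20960 -0.05013 +1.00000]
B = K⁻¹H; ‖b₁‖=0.669866, ‖b₂‖=0.669866; λ = 2/(‖b₁‖+‖b₂‖) = 1.492836, sign → tz>0 ⇒ λ=+1.492836
r₁ = λ·B[:,0] = (+0.88960,-0.33272,-0.31289); r₂ = λ·B[:,1] = (+0.32613,+0.94236,-0.07484)
r₃ = r₁×r₂ = (+0.31976,-0.03547,+0.94684); SVD([r₁ r₂ r₃]) → R = UVᵀ:
  R  [+0.88960 +0.32613 +0.31976]
  R  [-0.33272 +0.94236 -0.03547]
  R  [-0.31289 -0.07484 +0.94684]
t = (-0.32364, +0.33886, +1.49284) m
tr R = 2.778796; θ = arccos((tr R − 1)/2) = 0.474770 rad = 27.202°
axis k = ((R−Rᵀ)₃₂, (R−Rᵀ)₁₃, (R−Rᵀ)₂₁) / (2 sinθ) = (-0.043068, +0.691973, -0.720638)
rvec = θ·k = (-0.020447, +0.328528, -0.342137)

rvec=(-0.0204, 0.3285, -0.3421) tvec=(-0.3236, 0.3389, 1.4928)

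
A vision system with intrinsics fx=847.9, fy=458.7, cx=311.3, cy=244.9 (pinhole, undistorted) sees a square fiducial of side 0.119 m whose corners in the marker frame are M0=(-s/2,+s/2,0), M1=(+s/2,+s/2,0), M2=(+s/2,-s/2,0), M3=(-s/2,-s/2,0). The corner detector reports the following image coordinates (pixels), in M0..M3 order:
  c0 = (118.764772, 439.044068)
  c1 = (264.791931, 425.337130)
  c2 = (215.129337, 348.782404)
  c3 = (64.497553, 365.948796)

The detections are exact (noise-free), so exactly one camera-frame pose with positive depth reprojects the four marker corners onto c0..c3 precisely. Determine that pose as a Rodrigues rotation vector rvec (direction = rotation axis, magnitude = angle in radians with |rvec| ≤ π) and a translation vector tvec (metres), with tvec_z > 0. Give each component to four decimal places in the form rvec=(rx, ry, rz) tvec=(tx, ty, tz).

rvec=(0.2602, 0.1650, -0.2684) tvec=(-0.1077, 0.2053, 0.6244)

Intrinsics K: fx=847.9, fy=458.7, cx=311.3, cy=244.9
Marker side s = 0.119 m; corners in marker frame (Z=0):
  M0 = (-0.0595, +0.0595, 0)
  M1 = (+0.0595, +0.0595, 0)
  M2 = (+0.0595, -0.0595, 0)
  M3 = (-0.0595, -0.0595, 0)
Detected image corners:
  c0 = (118.764772, 439.044068) px
  c1 = (264.791931, 425.337130) px
  c2 = (215.129337, 348.782404) px
  c3 = (64.497553, 365.948796) px
Planar DLT: solve 8×8 A·h = b for H (H[2,2]=1):
  H  [+1194.28803 +498.42044 +164.99082]
  H  [-252.62667 +774.66693 +395.74558]
  H  [-0.31214 +0.37022 +1.00000]
B = K⁻¹H; ‖b₁‖=1.601521, ‖b₂‖=1.601521; λ = 2/(‖b₁‖+‖b₂‖) = 0.624406, sign → tz>0 ⇒ λ=+0.624406
r₁ = λ·B[:,0] = (+0.95105,-0.23983,-0.19490); r₂ = λ·B[:,1] = (+0.28217,+0.93110,+0.23117)
r₃ = r₁×r₂ = (+0.12603,-0.27485,+0.95319); SVD([r₁ r₂ r₃]) → R = UVᵀ:
  R  [+0.95105 +0.28217 +0.12603]
  R  [-0.23983 +0.93110 -0.27485]
  R  [-0.19490 +0.23117 +0.95319]
t = (-0.10774, +0.20534, +0.62441) m
tr R = 2.835336; θ = arccos((tr R − 1)/2) = 0.408625 rad = 23.412°
axis k = ((R−Rᵀ)₃₂, (R−Rᵀ)₁₃, (R−Rᵀ)₂₁) / (2 sinθ) = (+0.636745, +0.403849, -0.656858)
rvec = θ·k = (+0.260190, +0.165023, -0.268408)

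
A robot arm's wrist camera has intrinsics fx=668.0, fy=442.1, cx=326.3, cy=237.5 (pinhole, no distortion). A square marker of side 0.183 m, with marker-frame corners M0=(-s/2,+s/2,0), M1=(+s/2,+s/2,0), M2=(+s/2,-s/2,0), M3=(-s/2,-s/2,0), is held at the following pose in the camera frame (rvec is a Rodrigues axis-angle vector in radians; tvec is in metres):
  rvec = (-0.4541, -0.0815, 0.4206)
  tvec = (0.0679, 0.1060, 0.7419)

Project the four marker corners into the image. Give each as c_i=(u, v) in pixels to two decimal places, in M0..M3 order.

Intrinsics K: fx=668.0, fy=442.1, cx=326.3, cy=237.5
Marker side s = 0.183 m; corners in marker frame (Z=0):
  M0 = (-0.0915, +0.0915, 0)
  M1 = (+0.0915, +0.0915, 0)
  M2 = (+0.0915, -0.0915, 0)
  M3 = (-0.0915, -0.0915, 0)
rvec = (-0.4541, -0.0815, 0.4206), |rvec| = θ = 0.62430 rad = 35.770°
Rodrigues: sinθ=0.58453, 1−cosθ=0.18863; R = I + sinθ·[k]× + (1−cosθ)·[k]×²:
    [+0.91117 -0.37589 -0.16874]
    [+0.41172 +0.81459 +0.40858]
    [-0.01613 -0.44176 +0.89699]
t = (0.0679, 0.1060, 0.7419) m
M0: Pc = R·M0+t = (-0.04987, +0.14286, +0.70295); u = 668.0·(-0.04987)/0.70295 + 326.3 = 278.9133, v = 442.1·(+0.14286)/0.70295 + 237.5 = 327.3486
M1: Pc = R·M1+t = (+0.11688, +0.21821, +0.70000); u = 668.0·(+0.11688)/0.70000 + 326.3 = 437.8341, v = 442.1·(+0.21821)/0.70000 + 237.5 = 375.3125
M2: Pc = R·M2+t = (+0.18567, +0.06914, +0.78085); u = 668.0·(+0.18567)/0.78085 + 326.3 = 485.1344, v = 442.1·(+0.06914)/0.78085 + 237.5 = 276.6444
M3: Pc = R·M3+t = (+0.01892, -0.00621, +0.78380); u = 668.0·(+0.01892)/0.78380 + 326.3 = 342.4268, v = 442.1·(-0.00621)/0.78380 + 237.5 = 233.9991

c0=(278.91, 327.35) c1=(437.83, 375.31) c2=(485.13, 276.64) c3=(342.43, 234.00)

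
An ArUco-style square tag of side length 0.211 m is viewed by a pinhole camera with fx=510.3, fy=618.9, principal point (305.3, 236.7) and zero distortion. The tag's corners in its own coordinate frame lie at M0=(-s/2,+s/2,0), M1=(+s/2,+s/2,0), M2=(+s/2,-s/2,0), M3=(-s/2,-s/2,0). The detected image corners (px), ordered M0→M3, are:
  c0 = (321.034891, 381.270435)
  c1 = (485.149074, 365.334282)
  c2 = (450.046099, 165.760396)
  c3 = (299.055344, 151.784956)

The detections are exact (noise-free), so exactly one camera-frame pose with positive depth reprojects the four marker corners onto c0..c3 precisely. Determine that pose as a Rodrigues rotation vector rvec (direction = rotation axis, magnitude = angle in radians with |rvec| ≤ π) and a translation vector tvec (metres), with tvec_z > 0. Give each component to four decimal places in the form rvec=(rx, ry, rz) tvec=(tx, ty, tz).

rvec=(-0.3258, -0.3969, -0.0477) tvec=(0.1017, 0.0223, 0.5880)

Intrinsics K: fx=510.3, fy=618.9, cx=305.3, cy=236.7
Marker side s = 0.211 m; corners in marker frame (Z=0):
  M0 = (-0.1055, +0.1055, 0)
  M1 = (+0.1055, +0.1055, 0)
  M2 = (+0.1055, -0.1055, 0)
  M3 = (-0.1055, -0.1055, 0)
Detected image corners:
  c0 = (321.034891, 381.270435) px
  c1 = (485.149074, 365.334282) px
  c2 = (450.046099, 165.760396) px
  c3 = (299.055344, 151.784956) px
Planar DLT: solve 8×8 A·h = b for H (H[2,2]=1):
  H  [+1001.02723 -62.44546 +393.51974]
  H  [+174.37026 +875.04879 +260.18629]
  H  [+0.65845 -0.51405 +1.00000]
B = K⁻¹H; ‖b₁‖=1.700637, ‖b₂‖=1.700637; λ = 2/(‖b₁‖+‖b₂‖) = 0.588015, sign → tz>0 ⇒ λ=+0.588015
r₁ = λ·B[:,0] = (+0.92184,+0.01759,+0.38718); r₂ = λ·B[:,1] = (+0.10888,+0.94698,-0.30227)
r₃ = r₁×r₂ = (-0.37197,+0.32080,+0.87105); SVD([r₁ r₂ r₃]) → R = UVᵀ:
  R  [+0.92184 +0.10888 -0.37197]
  R  [+0.01759 +0.94698 +0.32080]
  R  [+0.38718 -0.30227 +0.87105]
t = (+0.10165, +0.02231, +0.58801) m
tr R = 2.739870; θ = arccos((tr R − 1)/2) = 0.515725 rad = 29.549°
axis k = ((R−Rᵀ)₃₂, (R−Rᵀ)₁₃, (R−Rᵀ)₂₁) / (2 sinθ) = (-0.631700, -0.769668, -0.092558)
rvec = θ·k = (-0.325784, -0.396937, -0.047734)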